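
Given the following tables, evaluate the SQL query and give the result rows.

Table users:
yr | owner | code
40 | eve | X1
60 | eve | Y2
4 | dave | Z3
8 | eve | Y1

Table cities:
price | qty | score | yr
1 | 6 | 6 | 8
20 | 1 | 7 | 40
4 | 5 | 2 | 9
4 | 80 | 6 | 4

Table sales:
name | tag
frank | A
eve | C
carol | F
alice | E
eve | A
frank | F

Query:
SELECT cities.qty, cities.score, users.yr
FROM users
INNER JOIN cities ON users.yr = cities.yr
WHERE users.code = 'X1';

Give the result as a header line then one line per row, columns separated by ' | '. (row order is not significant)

== RESULT ==
cities.qty | cities.score | users.yr
1 | 7 | 40

Derivation:
After JOIN cities (3 rows):
users.yr | users.owner | users.code | cities.price | cities.qty | cities.score | cities.yr
40 | eve | X1 | 20 | 1 | 7 | 40
4 | dave | Z3 | 4 | 80 | 6 | 4
8 | eve | Y1 | 1 | 6 | 6 | 8
After WHERE (1 rows):
users.yr | users.owner | users.code | cities.price | cities.qty | cities.score | cities.yr
40 | eve | X1 | 20 | 1 | 7 | 40
After SELECT (1 rows):
cities.qty | cities.score | users.yr
1 | 7 | 40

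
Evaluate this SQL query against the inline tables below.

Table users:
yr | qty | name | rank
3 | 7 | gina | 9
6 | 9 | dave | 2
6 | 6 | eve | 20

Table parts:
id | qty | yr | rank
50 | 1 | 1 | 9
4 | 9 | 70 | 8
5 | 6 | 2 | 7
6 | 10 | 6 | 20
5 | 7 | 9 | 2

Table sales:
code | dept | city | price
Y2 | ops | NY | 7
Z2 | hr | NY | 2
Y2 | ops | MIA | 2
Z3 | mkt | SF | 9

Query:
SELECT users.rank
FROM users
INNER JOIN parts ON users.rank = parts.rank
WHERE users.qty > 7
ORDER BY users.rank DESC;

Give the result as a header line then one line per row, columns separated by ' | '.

After JOIN parts (3 rows):
users.yr | users.qty | users.name | users.rank | parts.id | parts.qty | parts.yr | parts.rank
3 | 7 | gina | 9 | 50 | 1 | 1 | 9
6 | 9 | dave | 2 | 5 | 7 | 9 | 2
6 | 6 | eve | 20 | 6 | 10 | 6 | 20
After WHERE (1 rows):
users.yr | users.qty | users.name | users.rank | parts.id | parts.qty | parts.yr | parts.rank
6 | 9 | dave | 2 | 5 | 7 | 9 | 2
After SELECT (1 rows):
users.rank
2
After ORDER BY (1 rows):
users.rank
2

== RESULT ==
users.rank
2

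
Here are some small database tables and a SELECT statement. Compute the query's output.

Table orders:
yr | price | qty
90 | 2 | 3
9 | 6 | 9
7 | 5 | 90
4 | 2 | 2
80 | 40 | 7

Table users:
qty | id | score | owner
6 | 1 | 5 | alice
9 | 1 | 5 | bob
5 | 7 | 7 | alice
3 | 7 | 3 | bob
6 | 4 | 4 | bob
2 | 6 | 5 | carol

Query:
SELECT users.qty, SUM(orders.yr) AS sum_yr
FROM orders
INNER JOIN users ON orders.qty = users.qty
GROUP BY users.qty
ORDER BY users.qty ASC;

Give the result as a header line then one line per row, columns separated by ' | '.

After JOIN users (3 rows):
orders.yr | orders.price | orders.qty | users.qty | users.id | users.score | users.owner
90 | 2 | 3 | 3 | 7 | 3 | bob
9 | 6 | 9 | 9 | 1 | 5 | bob
4 | 2 | 2 | 2 | 6 | 5 | carol
After GROUP BY (3 rows):
users.qty | sum_yr
3 | 90
9 | 9
2 | 4
After ORDER BY (3 rows):
users.qty | sum_yr
2 | 4
3 | 90
9 | 9

== RESULT ==
users.qty | sum_yr
2 | 4
3 | 90
9 | 9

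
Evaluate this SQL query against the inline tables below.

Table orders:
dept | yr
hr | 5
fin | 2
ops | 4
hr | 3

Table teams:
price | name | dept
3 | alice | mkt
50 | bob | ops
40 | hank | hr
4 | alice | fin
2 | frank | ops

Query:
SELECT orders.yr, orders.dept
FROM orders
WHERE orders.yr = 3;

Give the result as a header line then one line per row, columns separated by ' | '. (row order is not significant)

After WHERE (1 rows):
orders.dept | orders.yr
hr | 3
After SELECT (1 rows):
orders.yr | orders.dept
3 | hr

== RESULT ==
orders.yr | orders.dept
3 | hr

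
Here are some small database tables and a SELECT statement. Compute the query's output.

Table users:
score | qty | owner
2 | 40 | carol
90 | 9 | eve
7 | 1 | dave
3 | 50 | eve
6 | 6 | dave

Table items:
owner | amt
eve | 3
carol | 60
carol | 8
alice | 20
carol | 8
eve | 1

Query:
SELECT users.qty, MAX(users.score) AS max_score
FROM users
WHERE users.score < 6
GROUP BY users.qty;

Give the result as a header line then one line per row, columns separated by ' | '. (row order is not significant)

== RESULT ==
users.qty | max_score
40 | 2
50 | 3

Derivation:
After WHERE (2 rows):
users.score | users.qty | users.owner
2 | 40 | carol
3 | 50 | eve
After GROUP BY (2 rows):
users.qty | max_score
40 | 2
50 | 3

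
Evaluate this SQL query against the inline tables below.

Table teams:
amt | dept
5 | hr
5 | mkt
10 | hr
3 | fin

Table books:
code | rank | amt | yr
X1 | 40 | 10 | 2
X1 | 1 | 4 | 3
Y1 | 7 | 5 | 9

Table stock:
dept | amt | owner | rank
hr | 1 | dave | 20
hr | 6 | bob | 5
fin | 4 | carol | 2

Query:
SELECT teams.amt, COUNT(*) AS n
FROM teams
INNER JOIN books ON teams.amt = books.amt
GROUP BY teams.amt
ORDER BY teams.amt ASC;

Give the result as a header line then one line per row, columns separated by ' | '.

After JOIN books (3 rows):
teams.amt | teams.dept | books.code | books.rank | books.amt | books.yr
5 | hr | Y1 | 7 | 5 | 9
5 | mkt | Y1 | 7 | 5 | 9
10 | hr | X1 | 40 | 10 | 2
After GROUP BY (2 rows):
teams.amt | n
5 | 2
10 | 1
After ORDER BY (2 rows):
teams.amt | n
5 | 2
10 | 1

== RESULT ==
teams.amt | n
5 | 2
10 | 1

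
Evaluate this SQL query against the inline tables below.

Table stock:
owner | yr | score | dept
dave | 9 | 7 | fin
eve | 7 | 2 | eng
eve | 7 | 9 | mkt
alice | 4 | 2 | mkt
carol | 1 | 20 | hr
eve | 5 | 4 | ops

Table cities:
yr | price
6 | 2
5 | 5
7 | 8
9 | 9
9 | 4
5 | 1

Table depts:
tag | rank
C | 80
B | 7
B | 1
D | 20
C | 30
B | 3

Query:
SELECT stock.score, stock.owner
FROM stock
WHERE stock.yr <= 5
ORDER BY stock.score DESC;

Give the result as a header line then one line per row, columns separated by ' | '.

== RESULT ==
stock.score | stock.owner
20 | carol
4 | eve
2 | alice

Derivation:
After WHERE (3 rows):
stock.owner | stock.yr | stock.score | stock.dept
alice | 4 | 2 | mkt
carol | 1 | 20 | hr
eve | 5 | 4 | ops
After SELECT (3 rows):
stock.score | stock.owner
2 | alice
20 | carol
4 | eve
After ORDER BY (3 rows):
stock.score | stock.owner
20 | carol
4 | eve
2 | alice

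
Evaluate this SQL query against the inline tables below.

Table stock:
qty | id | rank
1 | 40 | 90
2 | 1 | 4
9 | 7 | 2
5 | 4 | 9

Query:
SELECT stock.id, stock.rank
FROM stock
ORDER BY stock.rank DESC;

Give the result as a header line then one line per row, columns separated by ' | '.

After SELECT (4 rows):
stock.id | stock.rank
40 | 90
1 | 4
7 | 2
4 | 9
After ORDER BY (4 rows):
stock.id | stock.rank
40 | 90
4 | 9
1 | 4
7 | 2

== RESULT ==
stock.id | stock.rank
40 | 90
4 | 9
1 | 4
7 | 2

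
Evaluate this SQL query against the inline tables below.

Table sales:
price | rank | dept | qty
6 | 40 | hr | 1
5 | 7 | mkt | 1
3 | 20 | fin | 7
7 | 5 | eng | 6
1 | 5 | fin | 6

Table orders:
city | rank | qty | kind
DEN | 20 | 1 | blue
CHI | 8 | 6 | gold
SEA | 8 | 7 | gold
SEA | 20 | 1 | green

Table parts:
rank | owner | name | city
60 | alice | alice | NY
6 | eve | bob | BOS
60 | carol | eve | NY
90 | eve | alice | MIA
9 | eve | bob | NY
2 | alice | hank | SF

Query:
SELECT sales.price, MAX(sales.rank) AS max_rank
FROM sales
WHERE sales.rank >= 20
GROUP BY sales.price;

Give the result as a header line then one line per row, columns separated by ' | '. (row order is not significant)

== RESULT ==
sales.price | max_rank
6 | 40
3 | 20

Derivation:
After WHERE (2 rows):
sales.price | sales.rank | sales.dept | sales.qty
6 | 40 | hr | 1
3 | 20 | fin | 7
After GROUP BY (2 rows):
sales.price | max_rank
6 | 40
3 | 20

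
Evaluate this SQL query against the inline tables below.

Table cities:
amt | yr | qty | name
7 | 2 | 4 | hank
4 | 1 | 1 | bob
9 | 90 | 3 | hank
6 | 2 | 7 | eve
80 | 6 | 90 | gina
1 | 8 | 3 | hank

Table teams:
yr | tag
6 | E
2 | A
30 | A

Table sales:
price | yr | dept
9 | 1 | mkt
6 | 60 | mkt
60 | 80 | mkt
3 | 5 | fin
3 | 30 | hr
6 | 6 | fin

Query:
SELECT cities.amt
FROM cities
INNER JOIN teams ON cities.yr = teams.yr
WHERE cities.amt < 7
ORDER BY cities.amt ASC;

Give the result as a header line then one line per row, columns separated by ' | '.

After JOIN teams (3 rows):
cities.amt | cities.yr | cities.qty | cities.name | teams.yr | teams.tag
7 | 2 | 4 | hank | 2 | A
6 | 2 | 7 | eve | 2 | A
80 | 6 | 90 | gina | 6 | E
After WHERE (1 rows):
cities.amt | cities.yr | cities.qty | cities.name | teams.yr | teams.tag
6 | 2 | 7 | eve | 2 | A
After SELECT (1 rows):
cities.amt
6
After ORDER BY (1 rows):
cities.amt
6

== RESULT ==
cities.amt
6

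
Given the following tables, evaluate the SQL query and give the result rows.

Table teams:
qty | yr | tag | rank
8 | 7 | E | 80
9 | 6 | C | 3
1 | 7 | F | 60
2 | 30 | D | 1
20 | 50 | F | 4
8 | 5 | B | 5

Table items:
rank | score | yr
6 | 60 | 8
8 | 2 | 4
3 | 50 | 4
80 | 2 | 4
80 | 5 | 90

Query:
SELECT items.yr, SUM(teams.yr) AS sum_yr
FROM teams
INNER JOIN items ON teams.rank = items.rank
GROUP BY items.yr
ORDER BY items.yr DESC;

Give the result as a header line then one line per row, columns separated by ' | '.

After JOIN items (3 rows):
teams.qty | teams.yr | teams.tag | teams.rank | items.rank | items.score | items.yr
8 | 7 | E | 80 | 80 | 2 | 4
8 | 7 | E | 80 | 80 | 5 | 90
9 | 6 | C | 3 | 3 | 50 | 4
After GROUP BY (2 rows):
items.yr | sum_yr
4 | 13
90 | 7
After ORDER BY (2 rows):
items.yr | sum_yr
90 | 7
4 | 13

== RESULT ==
items.yr | sum_yr
90 | 7
4 | 13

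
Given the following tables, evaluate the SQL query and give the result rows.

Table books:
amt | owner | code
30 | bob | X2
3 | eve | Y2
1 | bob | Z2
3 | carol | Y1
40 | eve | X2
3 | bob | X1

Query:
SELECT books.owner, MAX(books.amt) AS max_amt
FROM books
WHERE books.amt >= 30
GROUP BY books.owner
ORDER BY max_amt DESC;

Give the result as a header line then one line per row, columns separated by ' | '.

After WHERE (2 rows):
books.amt | books.owner | books.code
30 | bob | X2
40 | eve | X2
After GROUP BY (2 rows):
books.owner | max_amt
bob | 30
eve | 40
After ORDER BY (2 rows):
books.owner | max_amt
eve | 40
bob | 30

== RESULT ==
books.owner | max_amt
eve | 40
bob | 30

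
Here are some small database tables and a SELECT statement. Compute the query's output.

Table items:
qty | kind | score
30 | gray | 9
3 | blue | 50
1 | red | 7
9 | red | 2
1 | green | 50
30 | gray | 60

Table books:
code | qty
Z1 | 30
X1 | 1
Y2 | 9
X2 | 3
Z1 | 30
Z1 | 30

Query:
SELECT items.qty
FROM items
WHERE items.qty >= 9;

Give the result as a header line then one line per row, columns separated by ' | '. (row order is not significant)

== RESULT ==
items.qty
30
9
30

Derivation:
After WHERE (3 rows):
items.qty | items.kind | items.score
30 | gray | 9
9 | red | 2
30 | gray | 60
After SELECT (3 rows):
items.qty
30
9
30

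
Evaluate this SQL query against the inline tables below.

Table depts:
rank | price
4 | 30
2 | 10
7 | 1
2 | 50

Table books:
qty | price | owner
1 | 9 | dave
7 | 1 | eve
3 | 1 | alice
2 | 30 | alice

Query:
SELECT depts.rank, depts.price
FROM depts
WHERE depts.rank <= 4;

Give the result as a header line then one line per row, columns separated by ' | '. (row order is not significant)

== RESULT ==
depts.rank | depts.price
4 | 30
2 | 10
2 | 50

Derivation:
After WHERE (3 rows):
depts.rank | depts.price
4 | 30
2 | 10
2 | 50
After SELECT (3 rows):
depts.rank | depts.price
4 | 30
2 | 10
2 | 50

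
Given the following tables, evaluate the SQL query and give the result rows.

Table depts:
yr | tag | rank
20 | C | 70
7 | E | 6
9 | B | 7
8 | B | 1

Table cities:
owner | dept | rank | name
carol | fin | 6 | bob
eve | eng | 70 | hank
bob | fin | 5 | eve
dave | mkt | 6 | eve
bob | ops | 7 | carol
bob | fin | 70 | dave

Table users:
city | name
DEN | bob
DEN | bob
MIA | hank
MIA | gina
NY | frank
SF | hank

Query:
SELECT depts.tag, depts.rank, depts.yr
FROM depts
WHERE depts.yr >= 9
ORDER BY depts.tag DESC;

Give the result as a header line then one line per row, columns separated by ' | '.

== RESULT ==
depts.tag | depts.rank | depts.yr
C | 70 | 20
B | 7 | 9

Derivation:
After WHERE (2 rows):
depts.yr | depts.tag | depts.rank
20 | C | 70
9 | B | 7
After SELECT (2 rows):
depts.tag | depts.rank | depts.yr
C | 70 | 20
B | 7 | 9
After ORDER BY (2 rows):
depts.tag | depts.rank | depts.yr
C | 70 | 20
B | 7 | 9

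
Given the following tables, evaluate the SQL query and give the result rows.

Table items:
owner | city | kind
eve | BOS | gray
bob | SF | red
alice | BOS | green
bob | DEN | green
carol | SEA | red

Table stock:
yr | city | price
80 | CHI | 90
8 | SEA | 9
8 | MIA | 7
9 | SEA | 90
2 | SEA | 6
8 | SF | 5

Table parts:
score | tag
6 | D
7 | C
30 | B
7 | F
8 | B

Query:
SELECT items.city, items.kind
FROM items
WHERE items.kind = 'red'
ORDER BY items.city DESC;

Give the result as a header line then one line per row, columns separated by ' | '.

== RESULT ==
items.city | items.kind
SF | red
SEA | red

Derivation:
After WHERE (2 rows):
items.owner | items.city | items.kind
bob | SF | red
carol | SEA | red
After SELECT (2 rows):
items.city | items.kind
SF | red
SEA | red
After ORDER BY (2 rows):
items.city | items.kind
SF | red
SEA | red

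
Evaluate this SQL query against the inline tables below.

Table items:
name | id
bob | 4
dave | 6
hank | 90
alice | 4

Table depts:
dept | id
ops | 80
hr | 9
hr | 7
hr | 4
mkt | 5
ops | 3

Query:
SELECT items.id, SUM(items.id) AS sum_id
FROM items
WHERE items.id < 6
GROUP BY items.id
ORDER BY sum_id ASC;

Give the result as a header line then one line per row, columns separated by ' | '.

== RESULT ==
items.id | sum_id
4 | 8

Derivation:
After WHERE (2 rows):
items.name | items.id
bob | 4
alice | 4
After GROUP BY (1 rows):
items.id | sum_id
4 | 8
After ORDER BY (1 rows):
items.id | sum_id
4 | 8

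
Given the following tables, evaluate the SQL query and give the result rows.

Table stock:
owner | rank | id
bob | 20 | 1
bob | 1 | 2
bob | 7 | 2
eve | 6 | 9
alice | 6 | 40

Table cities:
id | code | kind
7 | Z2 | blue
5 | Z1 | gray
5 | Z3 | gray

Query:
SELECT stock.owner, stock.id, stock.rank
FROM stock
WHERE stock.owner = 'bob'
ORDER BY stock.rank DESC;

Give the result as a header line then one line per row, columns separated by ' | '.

After WHERE (3 rows):
stock.owner | stock.rank | stock.id
bob | 20 | 1
bob | 1 | 2
bob | 7 | 2
After SELECT (3 rows):
stock.owner | stock.id | stock.rank
bob | 1 | 20
bob | 2 | 1
bob | 2 | 7
After ORDER BY (3 rows):
stock.owner | stock.id | stock.rank
bob | 1 | 20
bob | 2 | 7
bob | 2 | 1

== RESULT ==
stock.owner | stock.id | stock.rank
bob | 1 | 20
bob | 2 | 7
bob | 2 | 1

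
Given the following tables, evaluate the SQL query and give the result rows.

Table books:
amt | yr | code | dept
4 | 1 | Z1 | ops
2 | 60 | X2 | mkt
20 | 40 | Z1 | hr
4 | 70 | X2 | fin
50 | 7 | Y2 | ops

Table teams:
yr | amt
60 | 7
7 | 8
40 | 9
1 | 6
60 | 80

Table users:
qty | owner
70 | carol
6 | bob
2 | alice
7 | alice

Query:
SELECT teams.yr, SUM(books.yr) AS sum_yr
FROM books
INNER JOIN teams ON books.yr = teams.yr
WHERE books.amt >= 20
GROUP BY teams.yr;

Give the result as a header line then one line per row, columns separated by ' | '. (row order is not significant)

After JOIN teams (5 rows):
books.amt | books.yr | books.code | books.dept | teams.yr | teams.amt
4 | 1 | Z1 | ops | 1 | 6
2 | 60 | X2 | mkt | 60 | 7
2 | 60 | X2 | mkt | 60 | 80
20 | 40 | Z1 | hr | 40 | 9
50 | 7 | Y2 | ops | 7 | 8
After WHERE (2 rows):
books.amt | books.yr | books.code | books.dept | teams.yr | teams.amt
20 | 40 | Z1 | hr | 40 | 9
50 | 7 | Y2 | ops | 7 | 8
After GROUP BY (2 rows):
teams.yr | sum_yr
40 | 40
7 | 7

== RESULT ==
teams.yr | sum_yr
40 | 40
7 | 7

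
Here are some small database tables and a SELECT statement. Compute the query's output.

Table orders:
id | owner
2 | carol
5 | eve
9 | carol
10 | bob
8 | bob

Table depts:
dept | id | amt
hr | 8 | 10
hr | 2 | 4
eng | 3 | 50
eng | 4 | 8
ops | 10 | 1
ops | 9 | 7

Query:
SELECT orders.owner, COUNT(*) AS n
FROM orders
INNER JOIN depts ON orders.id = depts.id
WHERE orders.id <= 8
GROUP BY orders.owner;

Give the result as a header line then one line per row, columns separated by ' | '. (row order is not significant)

After JOIN depts (4 rows):
orders.id | orders.owner | depts.dept | depts.id | depts.amt
2 | carol | hr | 2 | 4
9 | carol | ops | 9 | 7
10 | bob | ops | 10 | 1
8 | bob | hr | 8 | 10
After WHERE (2 rows):
orders.id | orders.owner | depts.dept | depts.id | depts.amt
2 | carol | hr | 2 | 4
8 | bob | hr | 8 | 10
After GROUP BY (2 rows):
orders.owner | n
carol | 1
bob | 1

== RESULT ==
orders.owner | n
carol | 1
bob | 1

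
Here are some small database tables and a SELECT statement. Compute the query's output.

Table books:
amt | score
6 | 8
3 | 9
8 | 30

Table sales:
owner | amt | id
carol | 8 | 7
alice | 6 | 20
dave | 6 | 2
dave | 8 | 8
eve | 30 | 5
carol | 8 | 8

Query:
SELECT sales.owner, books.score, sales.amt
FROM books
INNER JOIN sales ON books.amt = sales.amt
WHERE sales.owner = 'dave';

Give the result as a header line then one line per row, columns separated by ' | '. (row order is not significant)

== RESULT ==
sales.owner | books.score | sales.amt
dave | 8 | 6
dave | 30 | 8

Derivation:
After JOIN sales (5 rows):
books.amt | books.score | sales.owner | sales.amt | sales.id
6 | 8 | alice | 6 | 20
6 | 8 | dave | 6 | 2
8 | 30 | carol | 8 | 7
8 | 30 | dave | 8 | 8
8 | 30 | carol | 8 | 8
After WHERE (2 rows):
books.amt | books.score | sales.owner | sales.amt | sales.id
6 | 8 | dave | 6 | 2
8 | 30 | dave | 8 | 8
After SELECT (2 rows):
sales.owner | books.score | sales.amt
dave | 8 | 6
dave | 30 | 8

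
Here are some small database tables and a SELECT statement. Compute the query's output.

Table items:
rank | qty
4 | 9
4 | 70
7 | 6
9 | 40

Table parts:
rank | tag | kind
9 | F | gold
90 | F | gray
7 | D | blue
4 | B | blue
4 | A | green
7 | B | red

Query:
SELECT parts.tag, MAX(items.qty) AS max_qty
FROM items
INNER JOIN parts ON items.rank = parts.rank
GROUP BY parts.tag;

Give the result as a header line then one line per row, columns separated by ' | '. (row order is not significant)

After JOIN parts (7 rows):
items.rank | items.qty | parts.rank | parts.tag | parts.kind
4 | 9 | 4 | B | blue
4 | 9 | 4 | A | green
4 | 70 | 4 | B | blue
4 | 70 | 4 | A | green
7 | 6 | 7 | D | blue
7 | 6 | 7 | B | red
9 | 40 | 9 | F | gold
After GROUP BY (4 rows):
parts.tag | max_qty
B | 70
A | 70
D | 6
F | 40

== RESULT ==
parts.tag | max_qty
B | 70
A | 70
D | 6
F | 40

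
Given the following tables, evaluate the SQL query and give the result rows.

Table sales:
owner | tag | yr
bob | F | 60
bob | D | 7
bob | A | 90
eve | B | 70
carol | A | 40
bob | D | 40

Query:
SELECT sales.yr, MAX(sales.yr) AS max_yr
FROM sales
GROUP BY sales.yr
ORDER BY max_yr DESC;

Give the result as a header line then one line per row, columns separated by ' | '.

After GROUP BY (5 rows):
sales.yr | max_yr
60 | 60
7 | 7
90 | 90
70 | 70
40 | 40
After ORDER BY (5 rows):
sales.yr | max_yr
90 | 90
70 | 70
60 | 60
40 | 40
7 | 7

== RESULT ==
sales.yr | max_yr
90 | 90
70 | 70
60 | 60
40 | 40
7 | 7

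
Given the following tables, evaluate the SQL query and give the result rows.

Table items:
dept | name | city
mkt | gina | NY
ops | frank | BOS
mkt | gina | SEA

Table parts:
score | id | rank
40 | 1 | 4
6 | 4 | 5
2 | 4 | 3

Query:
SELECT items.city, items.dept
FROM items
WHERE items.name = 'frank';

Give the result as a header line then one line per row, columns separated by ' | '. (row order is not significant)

== RESULT ==
items.city | items.dept
BOS | ops

Derivation:
After WHERE (1 rows):
items.dept | items.name | items.city
ops | frank | BOS
After SELECT (1 rows):
items.city | items.dept
BOS | ops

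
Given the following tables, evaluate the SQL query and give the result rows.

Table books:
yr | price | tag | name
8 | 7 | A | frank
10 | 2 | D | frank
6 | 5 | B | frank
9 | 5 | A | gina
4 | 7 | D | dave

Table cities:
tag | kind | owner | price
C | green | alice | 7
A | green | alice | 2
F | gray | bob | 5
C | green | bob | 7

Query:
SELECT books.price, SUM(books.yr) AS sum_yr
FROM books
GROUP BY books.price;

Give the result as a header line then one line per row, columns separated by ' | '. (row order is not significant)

After GROUP BY (3 rows):
books.price | sum_yr
7 | 12
2 | 10
5 | 15

== RESULT ==
books.price | sum_yr
7 | 12
2 | 10
5 | 15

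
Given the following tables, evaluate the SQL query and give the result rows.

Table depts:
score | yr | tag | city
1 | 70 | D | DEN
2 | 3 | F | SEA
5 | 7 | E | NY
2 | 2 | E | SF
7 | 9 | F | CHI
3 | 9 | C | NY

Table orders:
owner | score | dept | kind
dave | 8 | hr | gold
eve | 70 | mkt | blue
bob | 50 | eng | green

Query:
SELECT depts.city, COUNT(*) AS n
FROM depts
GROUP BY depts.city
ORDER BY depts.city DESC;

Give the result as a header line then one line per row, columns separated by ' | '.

== RESULT ==
depts.city | n
SF | 1
SEA | 1
NY | 2
DEN | 1
CHI | 1

Derivation:
After GROUP BY (5 rows):
depts.city | n
DEN | 1
SEA | 1
NY | 2
SF | 1
CHI | 1
After ORDER BY (5 rows):
depts.city | n
SF | 1
SEA | 1
NY | 2
DEN | 1
CHI | 1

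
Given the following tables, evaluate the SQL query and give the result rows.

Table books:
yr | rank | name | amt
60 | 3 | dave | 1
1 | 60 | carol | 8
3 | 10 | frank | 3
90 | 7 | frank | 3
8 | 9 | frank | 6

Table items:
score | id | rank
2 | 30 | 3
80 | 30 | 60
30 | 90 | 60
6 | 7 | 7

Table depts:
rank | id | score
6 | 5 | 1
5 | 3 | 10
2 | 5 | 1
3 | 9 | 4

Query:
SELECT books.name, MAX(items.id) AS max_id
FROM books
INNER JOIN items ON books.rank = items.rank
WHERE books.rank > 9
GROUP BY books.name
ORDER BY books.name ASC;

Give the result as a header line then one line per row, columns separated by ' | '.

== RESULT ==
books.name | max_id
carol | 90

Derivation:
After JOIN items (4 rows):
books.yr | books.rank | books.name | books.amt | items.score | items.id | items.rank
60 | 3 | dave | 1 | 2 | 30 | 3
1 | 60 | carol | 8 | 80 | 30 | 60
1 | 60 | carol | 8 | 30 | 90 | 60
90 | 7 | frank | 3 | 6 | 7 | 7
After WHERE (2 rows):
books.yr | books.rank | books.name | books.amt | items.score | items.id | items.rank
1 | 60 | carol | 8 | 80 | 30 | 60
1 | 60 | carol | 8 | 30 | 90 | 60
After GROUP BY (1 rows):
books.name | max_id
carol | 90
After ORDER BY (1 rows):
books.name | max_id
carol | 90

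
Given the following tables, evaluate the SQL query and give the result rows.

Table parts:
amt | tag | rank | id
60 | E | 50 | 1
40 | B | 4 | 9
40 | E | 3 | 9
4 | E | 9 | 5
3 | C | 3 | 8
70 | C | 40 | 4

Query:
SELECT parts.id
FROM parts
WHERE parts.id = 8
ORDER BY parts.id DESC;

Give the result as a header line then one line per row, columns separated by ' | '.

After WHERE (1 rows):
parts.amt | parts.tag | parts.rank | parts.id
3 | C | 3 | 8
After SELECT (1 rows):
parts.id
8
After ORDER BY (1 rows):
parts.id
8

== RESULT ==
parts.id
8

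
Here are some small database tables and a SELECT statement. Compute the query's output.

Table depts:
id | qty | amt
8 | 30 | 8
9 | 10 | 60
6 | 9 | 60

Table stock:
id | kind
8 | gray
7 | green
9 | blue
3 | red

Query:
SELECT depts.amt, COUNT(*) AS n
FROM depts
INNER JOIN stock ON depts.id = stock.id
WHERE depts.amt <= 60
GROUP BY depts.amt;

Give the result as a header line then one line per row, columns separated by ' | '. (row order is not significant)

After JOIN stock (2 rows):
depts.id | depts.qty | depts.amt | stock.id | stock.kind
8 | 30 | 8 | 8 | gray
9 | 10 | 60 | 9 | blue
After WHERE (2 rows):
depts.id | depts.qty | depts.amt | stock.id | stock.kind
8 | 30 | 8 | 8 | gray
9 | 10 | 60 | 9 | blue
After GROUP BY (2 rows):
depts.amt | n
8 | 1
60 | 1

== RESULT ==
depts.amt | n
8 | 1
60 | 1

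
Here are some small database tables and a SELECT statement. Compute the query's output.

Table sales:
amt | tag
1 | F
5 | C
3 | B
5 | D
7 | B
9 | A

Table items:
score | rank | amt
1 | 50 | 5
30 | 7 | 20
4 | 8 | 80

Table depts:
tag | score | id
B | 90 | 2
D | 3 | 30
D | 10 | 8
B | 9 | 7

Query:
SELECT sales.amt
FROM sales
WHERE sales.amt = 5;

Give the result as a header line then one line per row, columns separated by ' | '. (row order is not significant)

After WHERE (2 rows):
sales.amt | sales.tag
5 | C
5 | D
After SELECT (2 rows):
sales.amt
5
5

== RESULT ==
sales.amt
5
5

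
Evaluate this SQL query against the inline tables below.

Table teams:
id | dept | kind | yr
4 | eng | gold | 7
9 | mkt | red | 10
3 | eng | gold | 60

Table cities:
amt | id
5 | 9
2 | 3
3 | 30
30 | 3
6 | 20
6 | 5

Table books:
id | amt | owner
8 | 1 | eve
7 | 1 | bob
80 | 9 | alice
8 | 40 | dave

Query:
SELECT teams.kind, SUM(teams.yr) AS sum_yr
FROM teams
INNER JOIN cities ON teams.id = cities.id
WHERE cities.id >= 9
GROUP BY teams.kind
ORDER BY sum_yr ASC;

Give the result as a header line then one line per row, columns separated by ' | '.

After JOIN cities (3 rows):
teams.id | teams.dept | teams.kind | teams.yr | cities.amt | cities.id
9 | mkt | red | 10 | 5 | 9
3 | eng | gold | 60 | 2 | 3
3 | eng | gold | 60 | 30 | 3
After WHERE (1 rows):
teams.id | teams.dept | teams.kind | teams.yr | cities.amt | cities.id
9 | mkt | red | 10 | 5 | 9
After GROUP BY (1 rows):
teams.kind | sum_yr
red | 10
After ORDER BY (1 rows):
teams.kind | sum_yr
red | 10

== RESULT ==
teams.kind | sum_yr
red | 10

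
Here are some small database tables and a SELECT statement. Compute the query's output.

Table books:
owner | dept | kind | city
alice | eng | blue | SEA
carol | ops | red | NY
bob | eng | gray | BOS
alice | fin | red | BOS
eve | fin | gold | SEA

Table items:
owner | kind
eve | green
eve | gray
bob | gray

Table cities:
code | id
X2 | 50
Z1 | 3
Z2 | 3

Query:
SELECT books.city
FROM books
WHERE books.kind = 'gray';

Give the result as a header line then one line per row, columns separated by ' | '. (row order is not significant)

== RESULT ==
books.city
BOS

Derivation:
After WHERE (1 rows):
books.owner | books.dept | books.kind | books.city
bob | eng | gray | BOS
After SELECT (1 rows):
books.city
BOS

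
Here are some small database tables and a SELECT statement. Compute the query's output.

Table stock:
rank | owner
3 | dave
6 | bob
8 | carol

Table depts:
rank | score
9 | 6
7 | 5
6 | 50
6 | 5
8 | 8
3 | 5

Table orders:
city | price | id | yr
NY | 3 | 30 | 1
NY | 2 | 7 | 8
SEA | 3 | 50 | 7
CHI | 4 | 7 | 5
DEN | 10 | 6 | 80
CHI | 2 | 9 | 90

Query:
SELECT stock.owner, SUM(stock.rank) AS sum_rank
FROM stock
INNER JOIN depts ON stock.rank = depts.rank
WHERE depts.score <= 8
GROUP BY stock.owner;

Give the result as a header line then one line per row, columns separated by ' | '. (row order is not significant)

After JOIN depts (4 rows):
stock.rank | stock.owner | depts.rank | depts.score
3 | dave | 3 | 5
6 | bob | 6 | 50
6 | bob | 6 | 5
8 | carol | 8 | 8
After WHERE (3 rows):
stock.rank | stock.owner | depts.rank | depts.score
3 | dave | 3 | 5
6 | bob | 6 | 5
8 | carol | 8 | 8
After GROUP BY (3 rows):
stock.owner | sum_rank
dave | 3
bob | 6
carol | 8

== RESULT ==
stock.owner | sum_rank
dave | 3
bob | 6
carol | 8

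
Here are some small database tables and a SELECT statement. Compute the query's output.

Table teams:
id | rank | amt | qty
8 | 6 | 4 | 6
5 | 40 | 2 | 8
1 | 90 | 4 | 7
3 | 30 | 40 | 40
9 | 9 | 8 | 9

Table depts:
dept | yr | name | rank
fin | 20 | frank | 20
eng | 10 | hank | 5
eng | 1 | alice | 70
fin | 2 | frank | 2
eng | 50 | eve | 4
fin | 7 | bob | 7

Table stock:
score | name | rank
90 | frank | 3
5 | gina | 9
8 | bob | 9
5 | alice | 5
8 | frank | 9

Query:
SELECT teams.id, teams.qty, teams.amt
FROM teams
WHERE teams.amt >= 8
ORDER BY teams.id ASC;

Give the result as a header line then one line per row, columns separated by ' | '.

== RESULT ==
teams.id | teams.qty | teams.amt
3 | 40 | 40
9 | 9 | 8

Derivation:
After WHERE (2 rows):
teams.id | teams.rank | teams.amt | teams.qty
3 | 30 | 40 | 40
9 | 9 | 8 | 9
After SELECT (2 rows):
teams.id | teams.qty | teams.amt
3 | 40 | 40
9 | 9 | 8
After ORDER BY (2 rows):
teams.id | teams.qty | teams.amt
3 | 40 | 40
9 | 9 | 8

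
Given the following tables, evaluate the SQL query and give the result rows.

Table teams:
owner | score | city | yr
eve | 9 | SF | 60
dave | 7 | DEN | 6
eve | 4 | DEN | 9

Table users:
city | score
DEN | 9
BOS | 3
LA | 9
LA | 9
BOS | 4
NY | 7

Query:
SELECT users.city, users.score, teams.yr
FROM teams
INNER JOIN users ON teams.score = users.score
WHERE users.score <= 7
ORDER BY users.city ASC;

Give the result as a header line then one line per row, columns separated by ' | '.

== RESULT ==
users.city | users.score | teams.yr
BOS | 4 | 9
NY | 7 | 6

Derivation:
After JOIN users (5 rows):
teams.owner | teams.score | teams.city | teams.yr | users.city | users.score
eve | 9 | SF | 60 | DEN | 9
eve | 9 | SF | 60 | LA | 9
eve | 9 | SF | 60 | LA | 9
dave | 7 | DEN | 6 | NY | 7
eve | 4 | DEN | 9 | BOS | 4
After WHERE (2 rows):
teams.owner | teams.score | teams.city | teams.yr | users.city | users.score
dave | 7 | DEN | 6 | NY | 7
eve | 4 | DEN | 9 | BOS | 4
After SELECT (2 rows):
users.city | users.score | teams.yr
NY | 7 | 6
BOS | 4 | 9
After ORDER BY (2 rows):
users.city | users.score | teams.yr
BOS | 4 | 9
NY | 7 | 6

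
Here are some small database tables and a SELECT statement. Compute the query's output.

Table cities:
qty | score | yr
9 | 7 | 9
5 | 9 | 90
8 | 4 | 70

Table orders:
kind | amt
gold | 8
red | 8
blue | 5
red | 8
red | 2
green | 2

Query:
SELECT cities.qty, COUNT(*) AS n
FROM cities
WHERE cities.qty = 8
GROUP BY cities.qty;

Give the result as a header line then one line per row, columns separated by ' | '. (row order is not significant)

== RESULT ==
cities.qty | n
8 | 1

Derivation:
After WHERE (1 rows):
cities.qty | cities.score | cities.yr
8 | 4 | 70
After GROUP BY (1 rows):
cities.qty | n
8 | 1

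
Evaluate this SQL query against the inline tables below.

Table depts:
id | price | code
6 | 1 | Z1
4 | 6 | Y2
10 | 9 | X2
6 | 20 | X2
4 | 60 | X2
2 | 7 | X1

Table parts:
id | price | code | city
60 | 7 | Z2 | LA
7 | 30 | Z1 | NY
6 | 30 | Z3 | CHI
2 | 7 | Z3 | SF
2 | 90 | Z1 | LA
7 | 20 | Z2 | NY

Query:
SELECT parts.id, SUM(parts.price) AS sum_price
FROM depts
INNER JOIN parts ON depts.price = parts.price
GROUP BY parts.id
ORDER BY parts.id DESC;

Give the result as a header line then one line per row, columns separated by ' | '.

After JOIN parts (3 rows):
depts.id | depts.price | depts.code | parts.id | parts.price | parts.code | parts.city
6 | 20 | X2 | 7 | 20 | Z2 | NY
2 | 7 | X1 | 60 | 7 | Z2 | LA
2 | 7 | X1 | 2 | 7 | Z3 | SF
After GROUP BY (3 rows):
parts.id | sum_price
7 | 20
60 | 7
2 | 7
After ORDER BY (3 rows):
parts.id | sum_price
60 | 7
7 | 20
2 | 7

== RESULT ==
parts.id | sum_price
60 | 7
7 | 20
2 | 7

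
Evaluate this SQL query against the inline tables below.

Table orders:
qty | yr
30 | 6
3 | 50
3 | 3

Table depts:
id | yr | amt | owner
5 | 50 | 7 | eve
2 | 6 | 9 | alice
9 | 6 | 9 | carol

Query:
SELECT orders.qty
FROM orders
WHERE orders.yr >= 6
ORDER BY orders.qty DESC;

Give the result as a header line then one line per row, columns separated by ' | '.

After WHERE (2 rows):
orders.qty | orders.yr
30 | 6
3 | 50
After SELECT (2 rows):
orders.qty
30
3
After ORDER BY (2 rows):
orders.qty
30
3

== RESULT ==
orders.qty
30
3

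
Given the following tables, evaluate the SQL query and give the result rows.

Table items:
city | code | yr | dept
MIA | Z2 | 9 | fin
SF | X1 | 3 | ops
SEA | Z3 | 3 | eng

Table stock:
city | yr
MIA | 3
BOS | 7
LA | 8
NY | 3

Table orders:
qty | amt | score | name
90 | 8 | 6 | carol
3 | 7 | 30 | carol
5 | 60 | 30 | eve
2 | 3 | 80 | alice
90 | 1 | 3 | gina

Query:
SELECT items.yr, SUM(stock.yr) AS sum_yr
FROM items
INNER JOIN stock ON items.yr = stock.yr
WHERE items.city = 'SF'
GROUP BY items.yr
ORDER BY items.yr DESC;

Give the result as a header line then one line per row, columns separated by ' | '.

After JOIN stock (4 rows):
items.city | items.code | items.yr | items.dept | stock.city | stock.yr
SF | X1 | 3 | ops | MIA | 3
SF | X1 | 3 | ops | NY | 3
SEA | Z3 | 3 | eng | MIA | 3
SEA | Z3 | 3 | eng | NY | 3
After WHERE (2 rows):
items.city | items.code | items.yr | items.dept | stock.city | stock.yr
SF | X1 | 3 | ops | MIA | 3
SF | X1 | 3 | ops | NY | 3
After GROUP BY (1 rows):
items.yr | sum_yr
3 | 6
After ORDER BY (1 rows):
items.yr | sum_yr
3 | 6

== RESULT ==
items.yr | sum_yr
3 | 6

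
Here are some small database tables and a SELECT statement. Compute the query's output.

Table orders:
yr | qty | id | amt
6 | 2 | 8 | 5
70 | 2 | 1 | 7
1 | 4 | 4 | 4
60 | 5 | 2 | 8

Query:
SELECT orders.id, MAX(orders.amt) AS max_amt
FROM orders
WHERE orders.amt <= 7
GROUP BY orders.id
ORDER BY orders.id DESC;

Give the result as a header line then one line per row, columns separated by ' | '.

== RESULT ==
orders.id | max_amt
8 | 5
4 | 4
1 | 7

Derivation:
After WHERE (3 rows):
orders.yr | orders.qty | orders.id | orders.amt
6 | 2 | 8 | 5
70 | 2 | 1 | 7
1 | 4 | 4 | 4
After GROUP BY (3 rows):
orders.id | max_amt
8 | 5
1 | 7
4 | 4
After ORDER BY (3 rows):
orders.id | max_amt
8 | 5
4 | 4
1 | 7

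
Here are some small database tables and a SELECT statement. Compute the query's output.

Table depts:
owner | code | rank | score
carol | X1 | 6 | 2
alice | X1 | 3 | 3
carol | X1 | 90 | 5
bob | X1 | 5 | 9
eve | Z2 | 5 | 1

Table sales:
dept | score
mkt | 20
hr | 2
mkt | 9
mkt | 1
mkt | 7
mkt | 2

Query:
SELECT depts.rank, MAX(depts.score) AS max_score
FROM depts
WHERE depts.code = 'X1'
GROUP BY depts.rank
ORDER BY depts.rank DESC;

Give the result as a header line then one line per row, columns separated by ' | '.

== RESULT ==
depts.rank | max_score
90 | 5
6 | 2
5 | 9
3 | 3

Derivation:
After WHERE (4 rows):
depts.owner | depts.code | depts.rank | depts.score
carol | X1 | 6 | 2
alice | X1 | 3 | 3
carol | X1 | 90 | 5
bob | X1 | 5 | 9
After GROUP BY (4 rows):
depts.rank | max_score
6 | 2
3 | 3
90 | 5
5 | 9
After ORDER BY (4 rows):
depts.rank | max_score
90 | 5
6 | 2
5 | 9
3 | 3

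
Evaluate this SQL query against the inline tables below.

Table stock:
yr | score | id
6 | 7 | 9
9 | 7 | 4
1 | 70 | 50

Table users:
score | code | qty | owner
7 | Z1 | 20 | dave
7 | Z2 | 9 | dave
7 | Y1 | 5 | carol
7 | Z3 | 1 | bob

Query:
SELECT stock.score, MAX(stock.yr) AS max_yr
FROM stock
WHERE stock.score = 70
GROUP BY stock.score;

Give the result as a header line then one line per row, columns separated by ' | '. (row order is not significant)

After WHERE (1 rows):
stock.yr | stock.score | stock.id
1 | 70 | 50
After GROUP BY (1 rows):
stock.score | max_yr
70 | 1

== RESULT ==
stock.score | max_yr
70 | 1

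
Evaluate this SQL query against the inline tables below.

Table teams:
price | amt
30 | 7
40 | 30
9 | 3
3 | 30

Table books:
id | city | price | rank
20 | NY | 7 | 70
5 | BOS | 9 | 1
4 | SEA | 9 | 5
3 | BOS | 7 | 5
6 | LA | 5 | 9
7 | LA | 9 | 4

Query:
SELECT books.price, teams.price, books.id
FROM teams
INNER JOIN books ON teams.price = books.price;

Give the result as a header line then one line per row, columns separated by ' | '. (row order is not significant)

After JOIN books (3 rows):
teams.price | teams.amt | books.id | books.city | books.price | books.rank
9 | 3 | 5 | BOS | 9 | 1
9 | 3 | 4 | SEA | 9 | 5
9 | 3 | 7 | LA | 9 | 4
After SELECT (3 rows):
books.price | teams.price | books.id
9 | 9 | 5
9 | 9 | 4
9 | 9 | 7

== RESULT ==
books.price | teams.price | books.id
9 | 9 | 5
9 | 9 | 4
9 | 9 | 7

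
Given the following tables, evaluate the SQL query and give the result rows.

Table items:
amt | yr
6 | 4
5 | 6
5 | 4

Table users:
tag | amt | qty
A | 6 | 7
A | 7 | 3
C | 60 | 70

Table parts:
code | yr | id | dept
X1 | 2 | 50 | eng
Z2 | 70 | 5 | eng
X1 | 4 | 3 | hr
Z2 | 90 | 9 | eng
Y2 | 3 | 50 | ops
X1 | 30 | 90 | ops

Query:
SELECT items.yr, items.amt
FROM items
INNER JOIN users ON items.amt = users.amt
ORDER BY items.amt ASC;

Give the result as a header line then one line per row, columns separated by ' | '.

After JOIN users (1 rows):
items.amt | items.yr | users.tag | users.amt | users.qty
6 | 4 | A | 6 | 7
After SELECT (1 rows):
items.yr | items.amt
4 | 6
After ORDER BY (1 rows):
items.yr | items.amt
4 | 6

== RESULT ==
items.yr | items.amt
4 | 6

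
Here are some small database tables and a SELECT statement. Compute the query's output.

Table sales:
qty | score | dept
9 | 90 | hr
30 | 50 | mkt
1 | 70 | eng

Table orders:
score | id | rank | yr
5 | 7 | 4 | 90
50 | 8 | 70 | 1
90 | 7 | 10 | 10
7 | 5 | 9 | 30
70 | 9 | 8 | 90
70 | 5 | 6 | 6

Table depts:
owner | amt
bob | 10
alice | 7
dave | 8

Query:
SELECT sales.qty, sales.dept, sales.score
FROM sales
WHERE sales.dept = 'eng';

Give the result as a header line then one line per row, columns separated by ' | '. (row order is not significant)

== RESULT ==
sales.qty | sales.dept | sales.score
1 | eng | 70

Derivation:
After WHERE (1 rows):
sales.qty | sales.score | sales.dept
1 | 70 | eng
After SELECT (1 rows):
sales.qty | sales.dept | sales.score
1 | eng | 70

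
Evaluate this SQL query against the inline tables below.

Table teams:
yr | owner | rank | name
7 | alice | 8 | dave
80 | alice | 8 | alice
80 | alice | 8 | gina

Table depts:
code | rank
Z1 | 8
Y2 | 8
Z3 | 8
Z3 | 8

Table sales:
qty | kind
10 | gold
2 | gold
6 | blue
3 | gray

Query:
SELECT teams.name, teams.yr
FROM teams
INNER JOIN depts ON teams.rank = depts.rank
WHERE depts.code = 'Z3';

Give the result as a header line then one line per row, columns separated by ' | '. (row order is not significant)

== RESULT ==
teams.name | teams.yr
dave | 7
dave | 7
alice | 80
alice | 80
gina | 80
gina | 80

Derivation:
After JOIN depts (12 rows):
teams.yr | teams.owner | teams.rank | teams.name | depts.code | depts.rank
7 | alice | 8 | dave | Z1 | 8
7 | alice | 8 | dave | Y2 | 8
7 | alice | 8 | dave | Z3 | 8
7 | alice | 8 | dave | Z3 | 8
80 | alice | 8 | alice | Z1 | 8
80 | alice | 8 | alice | Y2 | 8
80 | alice | 8 | alice | Z3 | 8
80 | alice | 8 | alice | Z3 | 8
80 | alice | 8 | gina | Z1 | 8
80 | alice | 8 | gina | Y2 | 8
80 | alice | 8 | gina | Z3 | 8
80 | alice | 8 | gina | Z3 | 8
After WHERE (6 rows):
teams.yr | teams.owner | teams.rank | teams.name | depts.code | depts.rank
7 | alice | 8 | dave | Z3 | 8
7 | alice | 8 | dave | Z3 | 8
80 | alice | 8 | alice | Z3 | 8
80 | alice | 8 | alice | Z3 | 8
80 | alice | 8 | gina | Z3 | 8
80 | alice | 8 | gina | Z3 | 8
After SELECT (6 rows):
teams.name | teams.yr
dave | 7
dave | 7
alice | 80
alice | 80
gina | 80
gina | 80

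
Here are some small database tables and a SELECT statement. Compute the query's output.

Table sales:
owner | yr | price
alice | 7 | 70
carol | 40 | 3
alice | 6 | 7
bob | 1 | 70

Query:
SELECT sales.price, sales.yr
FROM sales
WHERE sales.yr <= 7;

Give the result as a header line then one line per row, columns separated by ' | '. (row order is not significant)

After WHERE (3 rows):
sales.owner | sales.yr | sales.price
alice | 7 | 70
alice | 6 | 7
bob | 1 | 70
After SELECT (3 rows):
sales.price | sales.yr
70 | 7
7 | 6
70 | 1

== RESULT ==
sales.price | sales.yr
70 | 7
7 | 6
70 | 1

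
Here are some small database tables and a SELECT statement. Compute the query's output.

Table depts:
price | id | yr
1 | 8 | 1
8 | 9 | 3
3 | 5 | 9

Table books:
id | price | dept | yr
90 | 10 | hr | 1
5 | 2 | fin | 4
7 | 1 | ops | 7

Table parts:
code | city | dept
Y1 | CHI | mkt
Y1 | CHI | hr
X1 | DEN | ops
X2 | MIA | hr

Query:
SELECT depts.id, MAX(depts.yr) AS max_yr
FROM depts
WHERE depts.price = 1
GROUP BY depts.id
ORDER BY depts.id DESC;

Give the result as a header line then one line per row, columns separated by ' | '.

After WHERE (1 rows):
depts.price | depts.id | depts.yr
1 | 8 | 1
After GROUP BY (1 rows):
depts.id | max_yr
8 | 1
After ORDER BY (1 rows):
depts.id | max_yr
8 | 1

== RESULT ==
depts.id | max_yr
8 | 1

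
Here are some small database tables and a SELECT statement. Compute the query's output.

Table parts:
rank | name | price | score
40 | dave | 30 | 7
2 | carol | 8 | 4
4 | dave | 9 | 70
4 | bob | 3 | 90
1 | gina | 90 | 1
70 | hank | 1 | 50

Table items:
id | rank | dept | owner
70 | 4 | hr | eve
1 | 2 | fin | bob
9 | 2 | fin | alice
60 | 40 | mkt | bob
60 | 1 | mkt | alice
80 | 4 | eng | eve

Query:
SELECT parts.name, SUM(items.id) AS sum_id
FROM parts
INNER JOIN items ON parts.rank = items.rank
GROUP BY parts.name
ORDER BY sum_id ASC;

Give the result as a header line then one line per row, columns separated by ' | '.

After JOIN items (8 rows):
parts.rank | parts.name | parts.price | parts.score | items.id | items.rank | items.dept | items.owner
40 | dave | 30 | 7 | 60 | 40 | mkt | bob
2 | carol | 8 | 4 | 1 | 2 | fin | bob
2 | carol | 8 | 4 | 9 | 2 | fin | alice
4 | dave | 9 | 70 | 70 | 4 | hr | eve
4 | dave | 9 | 70 | 80 | 4 | eng | eve
4 | bob | 3 | 90 | 70 | 4 | hr | eve
4 | bob | 3 | 90 | 80 | 4 | eng | eve
1 | gina | 90 | 1 | 60 | 1 | mkt | alice
After GROUP BY (4 rows):
parts.name | sum_id
dave | 210
carol | 10
bob | 150
gina | 60
After ORDER BY (4 rows):
parts.name | sum_id
carol | 10
gina | 60
bob | 150
dave | 210

== RESULT ==
parts.name | sum_id
carol | 10
gina | 60
bob | 150
dave | 210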